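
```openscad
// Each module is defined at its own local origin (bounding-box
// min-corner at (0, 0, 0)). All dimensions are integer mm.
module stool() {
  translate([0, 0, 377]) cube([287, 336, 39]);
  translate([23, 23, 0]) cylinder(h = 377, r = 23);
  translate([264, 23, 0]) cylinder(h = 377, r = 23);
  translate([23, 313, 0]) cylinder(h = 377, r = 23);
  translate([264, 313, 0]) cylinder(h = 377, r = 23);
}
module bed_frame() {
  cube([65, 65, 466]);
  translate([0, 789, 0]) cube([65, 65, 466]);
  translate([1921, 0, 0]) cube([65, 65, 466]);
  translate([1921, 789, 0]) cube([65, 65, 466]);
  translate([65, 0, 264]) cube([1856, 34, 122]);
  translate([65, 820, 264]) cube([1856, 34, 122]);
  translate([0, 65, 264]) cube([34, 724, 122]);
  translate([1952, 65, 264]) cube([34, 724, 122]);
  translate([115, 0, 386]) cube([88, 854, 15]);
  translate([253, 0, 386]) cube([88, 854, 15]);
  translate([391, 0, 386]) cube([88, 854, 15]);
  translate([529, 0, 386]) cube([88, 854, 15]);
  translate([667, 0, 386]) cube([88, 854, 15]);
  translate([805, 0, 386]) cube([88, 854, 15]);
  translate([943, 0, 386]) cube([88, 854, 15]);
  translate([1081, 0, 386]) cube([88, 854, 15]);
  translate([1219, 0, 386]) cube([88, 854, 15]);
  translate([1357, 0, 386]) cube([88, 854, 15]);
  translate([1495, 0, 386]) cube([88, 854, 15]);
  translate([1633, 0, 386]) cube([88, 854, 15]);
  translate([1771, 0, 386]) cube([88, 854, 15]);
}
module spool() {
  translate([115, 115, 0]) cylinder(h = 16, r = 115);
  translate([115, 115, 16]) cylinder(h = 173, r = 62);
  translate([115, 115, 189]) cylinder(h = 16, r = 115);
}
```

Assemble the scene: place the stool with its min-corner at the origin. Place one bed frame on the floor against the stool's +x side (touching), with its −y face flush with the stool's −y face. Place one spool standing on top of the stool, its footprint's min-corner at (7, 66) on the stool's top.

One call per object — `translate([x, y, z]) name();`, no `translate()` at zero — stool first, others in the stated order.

stool();
translate([287, 0, 0]) bed_frame();
translate([7, 66, 416]) spool();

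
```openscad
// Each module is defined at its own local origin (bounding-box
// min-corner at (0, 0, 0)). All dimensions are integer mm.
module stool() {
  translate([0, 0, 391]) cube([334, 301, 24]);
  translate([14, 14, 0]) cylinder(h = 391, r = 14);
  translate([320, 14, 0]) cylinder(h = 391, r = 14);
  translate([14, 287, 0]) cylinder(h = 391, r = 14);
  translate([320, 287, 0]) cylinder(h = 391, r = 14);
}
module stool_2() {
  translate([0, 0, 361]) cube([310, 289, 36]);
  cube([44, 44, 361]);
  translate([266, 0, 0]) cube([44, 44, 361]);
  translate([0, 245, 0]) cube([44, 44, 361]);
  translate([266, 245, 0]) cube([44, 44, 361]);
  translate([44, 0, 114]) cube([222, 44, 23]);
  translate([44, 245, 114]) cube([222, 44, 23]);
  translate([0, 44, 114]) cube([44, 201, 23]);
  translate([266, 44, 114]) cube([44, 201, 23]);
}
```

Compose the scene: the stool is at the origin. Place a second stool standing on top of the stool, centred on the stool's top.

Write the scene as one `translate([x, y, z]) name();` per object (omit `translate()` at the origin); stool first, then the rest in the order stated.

stool();
translate([12, 6, 415]) stool_2();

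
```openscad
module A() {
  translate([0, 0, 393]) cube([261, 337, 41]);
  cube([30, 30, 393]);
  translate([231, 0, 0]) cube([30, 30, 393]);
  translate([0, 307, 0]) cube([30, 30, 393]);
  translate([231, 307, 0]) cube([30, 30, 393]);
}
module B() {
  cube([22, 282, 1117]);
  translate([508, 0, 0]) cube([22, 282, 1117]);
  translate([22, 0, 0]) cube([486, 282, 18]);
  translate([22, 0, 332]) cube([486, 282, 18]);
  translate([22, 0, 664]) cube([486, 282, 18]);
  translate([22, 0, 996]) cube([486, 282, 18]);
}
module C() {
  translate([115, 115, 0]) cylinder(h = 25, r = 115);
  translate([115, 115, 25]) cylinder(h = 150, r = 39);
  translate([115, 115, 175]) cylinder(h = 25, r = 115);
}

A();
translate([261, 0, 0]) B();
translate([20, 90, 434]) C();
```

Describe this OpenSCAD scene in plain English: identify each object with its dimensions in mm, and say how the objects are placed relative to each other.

A is a four-legged stool. The seat is a 261×337×41 mm slab whose top surface is at z = 434 mm; four square legs, each 30×30 mm in cross-section, run from the floor (z = 0) to the underside of the seat, each flush with a corner of the seat.

B is an open bookshelf. Two side panels, each 22 mm thick, 282 mm deep and 1117 mm tall, stand 530 mm apart (outside-to-outside). Between them sit 4 shelves, each 18 mm thick and 282 mm deep, spanning the full gap between the sides. The bottom shelf rests on the floor (its underside at z = 0) and the clear gap between one shelf's top and the next shelf's underside is 314 mm.

C is a spool: two coaxial disc flanges of radius 115 mm and thickness 25 mm, joined by a core cylinder of radius 39 mm and height 150 mm. The lower flange rests on z = 0 and the three cylinders share a vertical axis.

The bookshelf is against the stool's +x side, with their −y faces flush. The spool is on top of the stool.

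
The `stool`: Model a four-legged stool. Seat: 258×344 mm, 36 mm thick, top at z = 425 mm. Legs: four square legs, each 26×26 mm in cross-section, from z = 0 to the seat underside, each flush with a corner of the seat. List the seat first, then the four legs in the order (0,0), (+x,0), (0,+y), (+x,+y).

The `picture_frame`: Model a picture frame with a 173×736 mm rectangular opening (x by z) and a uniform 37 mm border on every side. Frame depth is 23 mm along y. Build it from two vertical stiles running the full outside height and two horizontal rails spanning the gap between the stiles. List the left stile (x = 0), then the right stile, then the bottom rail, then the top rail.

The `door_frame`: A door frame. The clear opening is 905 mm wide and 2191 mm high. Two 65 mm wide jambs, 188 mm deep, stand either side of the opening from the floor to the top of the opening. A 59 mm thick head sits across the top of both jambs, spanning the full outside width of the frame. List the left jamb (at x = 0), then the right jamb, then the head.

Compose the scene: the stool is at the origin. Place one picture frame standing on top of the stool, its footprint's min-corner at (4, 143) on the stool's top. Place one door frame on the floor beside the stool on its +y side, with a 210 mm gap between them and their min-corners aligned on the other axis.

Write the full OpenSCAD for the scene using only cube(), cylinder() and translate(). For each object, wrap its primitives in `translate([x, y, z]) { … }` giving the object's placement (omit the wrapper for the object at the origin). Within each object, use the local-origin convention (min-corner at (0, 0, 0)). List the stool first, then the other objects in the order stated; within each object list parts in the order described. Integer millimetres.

translate([0, 0, 389]) cube([258, 344, 36]);
cube([26, 26, 389]);
translate([232, 0, 0]) cube([26, 26, 389]);
translate([0, 318, 0]) cube([26, 26, 389]);
translate([232, 318, 0]) cube([26, 26, 389]);
translate([4, 143, 425]) {
  cube([37, 23, 810]);
  translate([210, 0, 0]) cube([37, 23, 810]);
  translate([37, 0, 0]) cube([173, 23, 37]);
  translate([37, 0, 773]) cube([173, 23, 37]);
}
translate([0, 554, 0]) {
  cube([65, 188, 2191]);
  translate([970, 0, 0]) cube([65, 188, 2191]);
  translate([0, 0, 2191]) cube([1035, 188, 59]);
}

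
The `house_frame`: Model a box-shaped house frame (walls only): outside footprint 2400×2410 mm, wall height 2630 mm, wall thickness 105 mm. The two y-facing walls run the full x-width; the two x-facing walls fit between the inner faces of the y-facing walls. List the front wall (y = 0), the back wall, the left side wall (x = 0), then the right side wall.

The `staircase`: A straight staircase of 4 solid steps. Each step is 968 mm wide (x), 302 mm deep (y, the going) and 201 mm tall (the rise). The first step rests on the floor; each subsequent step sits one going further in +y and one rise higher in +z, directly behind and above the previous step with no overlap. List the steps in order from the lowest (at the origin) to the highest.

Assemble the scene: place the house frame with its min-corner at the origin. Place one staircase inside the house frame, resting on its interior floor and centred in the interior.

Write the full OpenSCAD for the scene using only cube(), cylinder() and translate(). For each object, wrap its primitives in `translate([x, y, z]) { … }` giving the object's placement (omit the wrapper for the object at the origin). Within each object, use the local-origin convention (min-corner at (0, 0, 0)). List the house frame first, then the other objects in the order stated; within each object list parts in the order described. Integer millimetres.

cube([2400, 105, 2630]);
translate([0, 2305, 0]) cube([2400, 105, 2630]);
translate([0, 105, 0]) cube([105, 2200, 2630]);
translate([2295, 105, 0]) cube([105, 2200, 2630]);
translate([716, 601, 0]) {
  cube([968, 302, 201]);
  translate([0, 302, 201]) cube([968, 302, 201]);
  translate([0, 604, 402]) cube([968, 302, 201]);
  translate([0, 906, 603]) cube([968, 302, 201]);
}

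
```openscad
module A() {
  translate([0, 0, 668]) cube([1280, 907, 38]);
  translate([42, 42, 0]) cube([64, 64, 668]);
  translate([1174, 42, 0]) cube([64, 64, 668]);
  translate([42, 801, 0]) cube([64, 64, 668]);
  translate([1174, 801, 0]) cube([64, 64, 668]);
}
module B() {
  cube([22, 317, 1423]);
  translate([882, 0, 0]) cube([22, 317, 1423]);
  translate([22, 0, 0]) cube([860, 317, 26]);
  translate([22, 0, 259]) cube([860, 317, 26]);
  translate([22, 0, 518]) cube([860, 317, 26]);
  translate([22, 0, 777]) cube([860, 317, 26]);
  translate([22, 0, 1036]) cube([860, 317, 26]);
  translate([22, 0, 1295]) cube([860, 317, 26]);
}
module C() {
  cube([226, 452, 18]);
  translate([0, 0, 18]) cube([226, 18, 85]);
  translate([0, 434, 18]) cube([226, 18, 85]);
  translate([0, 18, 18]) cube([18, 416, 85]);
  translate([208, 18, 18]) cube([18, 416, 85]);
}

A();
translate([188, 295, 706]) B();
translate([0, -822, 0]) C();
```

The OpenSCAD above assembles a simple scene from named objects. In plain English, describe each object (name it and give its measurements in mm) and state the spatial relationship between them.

A is a table with a 1280×907 mm rectangular top, 38 mm thick, top surface at z = 706 mm, supported by four 64×64 mm square legs, each inset 42 mm from the nearest pair of top edges, running from the floor.

B is a bookshelf 904 mm wide overall, 317 mm deep and 1423 mm tall. The two sides are 22 mm thick vertical panels. 6 horizontal shelves of 26 mm thickness span between the inner faces of the sides; the lowest shelf sits on the floor and shelves are stacked with a clear vertical gap of 233 mm between each pair.

C is an open storage box with external size 226×452×103 mm and wall thickness 18 mm (the base is also 18 mm thick). The base covers the whole footprint; the four walls stand on the base, with the y-facing walls full-width and the x-facing walls fitting between their inner faces.

The bookshelf is on top of the table, centred. The open box is on the floor beside the table on its −y side.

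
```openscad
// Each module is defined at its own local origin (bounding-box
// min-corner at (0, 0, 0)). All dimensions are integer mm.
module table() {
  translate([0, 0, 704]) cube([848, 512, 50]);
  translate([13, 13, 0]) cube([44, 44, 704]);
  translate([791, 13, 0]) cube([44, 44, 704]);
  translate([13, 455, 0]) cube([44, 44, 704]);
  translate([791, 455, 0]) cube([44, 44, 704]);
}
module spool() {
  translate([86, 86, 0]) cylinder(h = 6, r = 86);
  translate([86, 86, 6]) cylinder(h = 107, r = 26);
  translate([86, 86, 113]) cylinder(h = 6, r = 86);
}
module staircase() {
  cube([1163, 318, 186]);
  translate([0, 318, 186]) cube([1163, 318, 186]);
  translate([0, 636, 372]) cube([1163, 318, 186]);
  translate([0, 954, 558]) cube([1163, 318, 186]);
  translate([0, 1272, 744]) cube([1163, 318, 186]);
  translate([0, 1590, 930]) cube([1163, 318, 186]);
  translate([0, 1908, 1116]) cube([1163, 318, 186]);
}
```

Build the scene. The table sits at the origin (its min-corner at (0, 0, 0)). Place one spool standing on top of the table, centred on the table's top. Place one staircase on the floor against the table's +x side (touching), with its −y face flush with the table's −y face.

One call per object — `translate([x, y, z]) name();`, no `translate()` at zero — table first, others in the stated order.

table();
translate([338, 170, 754]) spool();
translate([848, 0, 0]) staircase();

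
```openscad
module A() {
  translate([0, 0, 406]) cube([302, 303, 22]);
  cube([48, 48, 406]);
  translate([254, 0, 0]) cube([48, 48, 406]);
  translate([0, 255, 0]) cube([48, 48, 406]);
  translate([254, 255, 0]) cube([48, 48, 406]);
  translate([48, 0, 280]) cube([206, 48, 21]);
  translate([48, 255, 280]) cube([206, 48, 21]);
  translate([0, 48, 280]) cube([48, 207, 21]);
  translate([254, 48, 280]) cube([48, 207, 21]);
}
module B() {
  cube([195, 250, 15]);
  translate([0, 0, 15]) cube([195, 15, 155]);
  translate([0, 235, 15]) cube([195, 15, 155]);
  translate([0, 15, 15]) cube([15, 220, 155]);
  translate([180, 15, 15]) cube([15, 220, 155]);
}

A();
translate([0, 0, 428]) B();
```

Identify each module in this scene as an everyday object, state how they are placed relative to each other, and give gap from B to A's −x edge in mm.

The open box's min-x is at 0; the stool's min-x is 0; gap = 0 mm.

A is a stool. B is an open box. The open box is on top of the stool. The gap from the open box to the stool's −x edge is 0 mm.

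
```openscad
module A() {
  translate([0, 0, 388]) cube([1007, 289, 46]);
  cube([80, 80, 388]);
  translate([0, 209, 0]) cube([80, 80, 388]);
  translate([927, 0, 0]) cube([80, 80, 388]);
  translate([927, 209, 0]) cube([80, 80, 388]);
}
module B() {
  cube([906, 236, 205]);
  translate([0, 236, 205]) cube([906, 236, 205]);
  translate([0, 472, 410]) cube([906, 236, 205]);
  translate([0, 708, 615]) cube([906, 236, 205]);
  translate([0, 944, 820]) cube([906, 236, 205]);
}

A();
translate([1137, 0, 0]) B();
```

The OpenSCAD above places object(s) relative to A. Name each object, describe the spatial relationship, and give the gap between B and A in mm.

The staircase's nearest face is 130 mm from the bench's +x face.

A is a bench. B is a staircase. The staircase is on the floor beside the bench on its +x side. The gap between the staircase and the bench is 130 mm.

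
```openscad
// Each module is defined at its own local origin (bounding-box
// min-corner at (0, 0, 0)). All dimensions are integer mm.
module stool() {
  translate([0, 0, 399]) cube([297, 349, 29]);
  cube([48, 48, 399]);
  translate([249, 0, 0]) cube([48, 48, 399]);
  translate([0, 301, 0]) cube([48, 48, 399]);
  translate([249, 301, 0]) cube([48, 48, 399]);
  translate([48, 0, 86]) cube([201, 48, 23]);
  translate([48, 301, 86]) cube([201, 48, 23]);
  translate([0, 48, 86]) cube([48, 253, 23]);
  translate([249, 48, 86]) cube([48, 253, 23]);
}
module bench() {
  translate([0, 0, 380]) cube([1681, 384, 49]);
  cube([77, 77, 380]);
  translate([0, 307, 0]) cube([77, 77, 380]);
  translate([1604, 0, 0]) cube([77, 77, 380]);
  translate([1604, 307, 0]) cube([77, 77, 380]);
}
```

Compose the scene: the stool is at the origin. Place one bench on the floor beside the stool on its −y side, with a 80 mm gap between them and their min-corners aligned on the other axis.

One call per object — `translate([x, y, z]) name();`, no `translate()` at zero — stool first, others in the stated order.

stool();
translate([0, -464, 0]) bench();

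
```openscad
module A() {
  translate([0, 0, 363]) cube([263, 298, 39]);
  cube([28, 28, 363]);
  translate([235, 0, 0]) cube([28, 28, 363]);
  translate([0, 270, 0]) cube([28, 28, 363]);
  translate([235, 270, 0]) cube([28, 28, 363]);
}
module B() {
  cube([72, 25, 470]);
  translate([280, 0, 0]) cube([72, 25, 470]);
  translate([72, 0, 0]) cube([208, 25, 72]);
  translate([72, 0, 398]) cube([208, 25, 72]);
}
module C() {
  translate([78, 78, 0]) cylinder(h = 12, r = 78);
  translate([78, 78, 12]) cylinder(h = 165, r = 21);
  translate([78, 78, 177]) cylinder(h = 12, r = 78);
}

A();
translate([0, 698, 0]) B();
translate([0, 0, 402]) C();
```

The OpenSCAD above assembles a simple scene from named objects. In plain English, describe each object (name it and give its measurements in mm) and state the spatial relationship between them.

A is a four-legged stool. The seat is a 263×298×39 mm slab whose top surface is at z = 402 mm; four square legs, each 28×28 mm in cross-section, run from the floor (z = 0) to the underside of the seat, each flush with a corner of the seat.

B is a picture frame with a 208×326 mm rectangular opening (x by z) and a uniform 72 mm border on every side. Frame depth is 25 mm along y. It is built from two vertical stiles running the full outside height and two horizontal rails spanning the gap between the stiles.

C is a spool: two coaxial disc flanges of radius 78 mm and thickness 12 mm, joined by a core cylinder of radius 21 mm and height 165 mm. The lower flange rests on z = 0 and the three cylinders share a vertical axis.

The picture frame is on the floor beside the stool on its +y side. The spool is on top of the stool.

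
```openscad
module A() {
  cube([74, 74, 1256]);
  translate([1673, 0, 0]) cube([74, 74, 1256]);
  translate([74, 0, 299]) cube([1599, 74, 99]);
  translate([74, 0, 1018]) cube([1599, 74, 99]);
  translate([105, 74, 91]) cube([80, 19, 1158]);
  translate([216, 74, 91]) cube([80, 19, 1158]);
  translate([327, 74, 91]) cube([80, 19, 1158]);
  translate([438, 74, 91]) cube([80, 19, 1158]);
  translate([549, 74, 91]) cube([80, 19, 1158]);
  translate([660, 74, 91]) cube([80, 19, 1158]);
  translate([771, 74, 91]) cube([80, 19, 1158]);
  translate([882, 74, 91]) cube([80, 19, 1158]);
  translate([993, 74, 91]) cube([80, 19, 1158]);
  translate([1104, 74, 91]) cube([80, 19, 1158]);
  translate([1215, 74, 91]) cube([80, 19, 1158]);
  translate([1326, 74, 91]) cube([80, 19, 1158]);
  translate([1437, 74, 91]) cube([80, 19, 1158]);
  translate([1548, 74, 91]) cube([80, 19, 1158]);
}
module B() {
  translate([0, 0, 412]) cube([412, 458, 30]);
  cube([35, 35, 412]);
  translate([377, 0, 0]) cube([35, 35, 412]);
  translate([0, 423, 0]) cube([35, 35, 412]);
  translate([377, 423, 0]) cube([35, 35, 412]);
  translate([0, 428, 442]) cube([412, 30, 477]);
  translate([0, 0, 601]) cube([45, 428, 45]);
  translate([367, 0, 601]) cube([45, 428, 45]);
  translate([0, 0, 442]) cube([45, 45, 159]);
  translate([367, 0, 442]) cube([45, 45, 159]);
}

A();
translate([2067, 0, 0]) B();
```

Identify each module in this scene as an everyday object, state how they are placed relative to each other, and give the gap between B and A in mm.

A is a fence section. B is a chair. The chair is on the floor beside the fence section on its +x side. The gap between the chair and the fence section is 320 mm.

The chair's nearest face is 320 mm from the fence section's +x face.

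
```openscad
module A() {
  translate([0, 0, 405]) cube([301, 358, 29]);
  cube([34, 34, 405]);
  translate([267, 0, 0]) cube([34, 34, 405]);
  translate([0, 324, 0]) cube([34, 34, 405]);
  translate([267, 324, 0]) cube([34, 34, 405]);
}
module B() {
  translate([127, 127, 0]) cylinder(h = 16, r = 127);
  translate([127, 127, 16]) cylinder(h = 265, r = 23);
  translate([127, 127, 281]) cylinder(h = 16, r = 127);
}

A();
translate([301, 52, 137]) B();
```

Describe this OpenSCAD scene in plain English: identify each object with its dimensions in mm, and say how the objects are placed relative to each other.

A is a four-legged stool. The seat is 301×358 mm, 29 mm thick, top at z = 434 mm. It stands on four square legs, each 34×34 mm in cross-section, from z = 0 to the seat underside, each flush with a corner of the seat.

B is a spool: two coaxial disc flanges of radius 127 mm and thickness 16 mm, joined by a core cylinder of radius 23 mm and height 265 mm. The lower flange rests on z = 0 and the three cylinders share a vertical axis.

The spool is beside the stool with their tops flush at z = 434.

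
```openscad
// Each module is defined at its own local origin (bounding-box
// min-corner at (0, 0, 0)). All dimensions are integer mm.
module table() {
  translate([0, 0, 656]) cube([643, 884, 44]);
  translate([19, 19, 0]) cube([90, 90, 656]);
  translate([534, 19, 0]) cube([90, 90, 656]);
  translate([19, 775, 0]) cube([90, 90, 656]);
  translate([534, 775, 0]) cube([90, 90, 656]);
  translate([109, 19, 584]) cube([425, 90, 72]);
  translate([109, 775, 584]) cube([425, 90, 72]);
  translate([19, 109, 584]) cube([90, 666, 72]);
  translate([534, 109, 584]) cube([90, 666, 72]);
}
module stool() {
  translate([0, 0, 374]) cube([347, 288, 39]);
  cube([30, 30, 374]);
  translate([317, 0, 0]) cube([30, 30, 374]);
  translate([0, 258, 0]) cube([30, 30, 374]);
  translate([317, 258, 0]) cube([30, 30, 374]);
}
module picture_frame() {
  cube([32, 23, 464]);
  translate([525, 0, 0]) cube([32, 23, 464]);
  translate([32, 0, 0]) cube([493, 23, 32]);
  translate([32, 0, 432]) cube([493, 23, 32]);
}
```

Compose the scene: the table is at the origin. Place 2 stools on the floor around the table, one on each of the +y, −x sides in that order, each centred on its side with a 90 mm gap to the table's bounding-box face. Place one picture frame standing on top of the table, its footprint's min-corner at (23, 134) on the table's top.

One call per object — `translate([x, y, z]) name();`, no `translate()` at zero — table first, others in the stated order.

table();
translate([148, 974, 0]) stool();
translate([-437, 298, 0]) stool();
translate([23, 134, 700]) picture_frame();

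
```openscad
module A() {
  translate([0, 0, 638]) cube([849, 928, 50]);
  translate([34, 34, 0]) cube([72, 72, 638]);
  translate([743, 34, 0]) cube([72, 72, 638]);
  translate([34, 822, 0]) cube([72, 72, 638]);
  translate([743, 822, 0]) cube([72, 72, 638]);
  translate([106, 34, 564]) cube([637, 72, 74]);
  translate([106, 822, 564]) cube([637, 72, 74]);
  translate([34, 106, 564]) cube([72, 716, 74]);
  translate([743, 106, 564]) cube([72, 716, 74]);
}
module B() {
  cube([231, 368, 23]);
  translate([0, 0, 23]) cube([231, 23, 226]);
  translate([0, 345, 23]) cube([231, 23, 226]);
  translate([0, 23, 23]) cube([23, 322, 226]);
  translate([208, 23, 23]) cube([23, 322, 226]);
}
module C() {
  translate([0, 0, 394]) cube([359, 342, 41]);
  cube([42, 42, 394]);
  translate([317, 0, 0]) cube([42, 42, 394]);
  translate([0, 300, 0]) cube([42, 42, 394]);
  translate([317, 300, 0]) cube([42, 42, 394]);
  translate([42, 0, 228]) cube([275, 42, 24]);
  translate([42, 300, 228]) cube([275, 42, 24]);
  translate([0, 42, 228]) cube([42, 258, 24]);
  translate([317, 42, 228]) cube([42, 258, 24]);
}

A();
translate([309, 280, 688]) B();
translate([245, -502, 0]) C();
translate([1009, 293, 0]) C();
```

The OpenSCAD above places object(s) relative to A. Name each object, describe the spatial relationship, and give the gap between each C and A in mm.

Each stool's nearest face is 160 mm from the table's bounding box.

A is a table. B is an open box. C is a stool. The open box is on top of the table, centred. Two stools sit around the table at the −y, +x sides. The gap between each stool and the table is 160 mm.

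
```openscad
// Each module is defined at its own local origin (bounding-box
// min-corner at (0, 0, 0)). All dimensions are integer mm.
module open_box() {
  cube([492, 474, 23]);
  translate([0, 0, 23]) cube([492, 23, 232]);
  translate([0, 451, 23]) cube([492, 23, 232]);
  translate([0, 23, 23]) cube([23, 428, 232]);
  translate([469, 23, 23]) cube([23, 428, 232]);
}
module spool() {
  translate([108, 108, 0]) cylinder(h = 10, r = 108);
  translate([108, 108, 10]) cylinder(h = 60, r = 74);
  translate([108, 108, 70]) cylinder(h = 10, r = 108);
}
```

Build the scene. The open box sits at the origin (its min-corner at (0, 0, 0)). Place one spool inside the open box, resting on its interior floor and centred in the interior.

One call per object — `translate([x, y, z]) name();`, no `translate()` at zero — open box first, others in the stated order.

open_box();
translate([138, 129, 23]) spool();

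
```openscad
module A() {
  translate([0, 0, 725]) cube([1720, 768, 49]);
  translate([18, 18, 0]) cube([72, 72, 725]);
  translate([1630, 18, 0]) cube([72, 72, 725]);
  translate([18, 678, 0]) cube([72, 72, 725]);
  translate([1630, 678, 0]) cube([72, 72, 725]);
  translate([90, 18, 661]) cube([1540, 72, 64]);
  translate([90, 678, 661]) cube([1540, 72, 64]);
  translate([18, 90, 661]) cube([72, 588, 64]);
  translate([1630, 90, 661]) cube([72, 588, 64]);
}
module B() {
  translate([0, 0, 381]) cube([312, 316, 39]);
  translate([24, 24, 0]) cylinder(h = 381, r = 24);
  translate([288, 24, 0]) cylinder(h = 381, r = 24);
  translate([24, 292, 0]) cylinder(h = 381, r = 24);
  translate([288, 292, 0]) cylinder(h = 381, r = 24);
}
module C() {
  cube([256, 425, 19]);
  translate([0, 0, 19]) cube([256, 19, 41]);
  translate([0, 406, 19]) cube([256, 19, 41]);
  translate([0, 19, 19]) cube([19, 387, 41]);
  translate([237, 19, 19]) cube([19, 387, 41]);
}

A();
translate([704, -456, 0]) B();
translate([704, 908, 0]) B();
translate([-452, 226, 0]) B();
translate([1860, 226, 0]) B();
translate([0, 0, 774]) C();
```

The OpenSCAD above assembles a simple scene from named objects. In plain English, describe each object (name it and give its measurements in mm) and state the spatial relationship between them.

A is a table: top 1720 mm (x) × 768 mm (y), 49 mm thick, upper face at z = 774 mm, on four 72×72 mm square legs, each inset 18 mm from the nearest pair of top edges, running from z = 0 to the bottom of the top. Four apron rails, 72 mm thick and 64 mm tall, run between adjacent legs with their top edges flush with the underside of the top and their outer faces flush with the legs' outer faces.

B is a simple wooden stool: a rectangular seat 312 mm (x) by 316 mm (y), 39 mm thick, top face at z = 420 mm, on four round legs, each 48 mm in diameter. The legs rest on z = 0, each leg's axis is inset half a diameter from the nearest pair of seat edges (so the leg's bounding box is flush with the corner).

C is an open-topped rectangular box: outside dimensions 256×425×60 mm, with a uniform wall and base thickness of 19 mm. The base is a full 256×425 slab on the floor; four walls sit on top of the base. The front and back walls (the −y and +y sides) span the full width; the two side walls fit between them.

Four stools sit around the table at the −y, +y, −x, +x sides. The open box is on top of the table.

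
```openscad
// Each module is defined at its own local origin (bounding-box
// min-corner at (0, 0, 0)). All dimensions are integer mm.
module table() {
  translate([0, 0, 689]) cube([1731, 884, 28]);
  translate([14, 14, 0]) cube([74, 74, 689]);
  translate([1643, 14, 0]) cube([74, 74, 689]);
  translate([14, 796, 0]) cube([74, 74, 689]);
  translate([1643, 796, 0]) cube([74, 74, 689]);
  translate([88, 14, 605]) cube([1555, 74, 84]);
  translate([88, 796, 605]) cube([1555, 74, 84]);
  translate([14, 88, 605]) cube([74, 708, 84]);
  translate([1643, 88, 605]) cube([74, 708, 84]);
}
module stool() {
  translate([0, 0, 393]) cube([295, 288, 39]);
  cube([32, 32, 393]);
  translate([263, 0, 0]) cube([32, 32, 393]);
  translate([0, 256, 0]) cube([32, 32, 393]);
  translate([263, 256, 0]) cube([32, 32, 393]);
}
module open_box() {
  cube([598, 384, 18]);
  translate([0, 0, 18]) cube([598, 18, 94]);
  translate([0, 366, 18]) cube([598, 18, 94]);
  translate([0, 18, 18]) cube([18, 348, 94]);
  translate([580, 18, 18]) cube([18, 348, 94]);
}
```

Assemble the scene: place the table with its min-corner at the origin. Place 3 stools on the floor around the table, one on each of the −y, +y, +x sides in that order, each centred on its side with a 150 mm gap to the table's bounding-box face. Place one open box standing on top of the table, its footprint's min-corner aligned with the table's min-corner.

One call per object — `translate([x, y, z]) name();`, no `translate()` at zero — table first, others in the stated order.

table();
translate([718, -438, 0]) stool();
translate([718, 1034, 0]) stool();
translate([1881, 298, 0]) stool();
translate([0, 0, 717]) open_box();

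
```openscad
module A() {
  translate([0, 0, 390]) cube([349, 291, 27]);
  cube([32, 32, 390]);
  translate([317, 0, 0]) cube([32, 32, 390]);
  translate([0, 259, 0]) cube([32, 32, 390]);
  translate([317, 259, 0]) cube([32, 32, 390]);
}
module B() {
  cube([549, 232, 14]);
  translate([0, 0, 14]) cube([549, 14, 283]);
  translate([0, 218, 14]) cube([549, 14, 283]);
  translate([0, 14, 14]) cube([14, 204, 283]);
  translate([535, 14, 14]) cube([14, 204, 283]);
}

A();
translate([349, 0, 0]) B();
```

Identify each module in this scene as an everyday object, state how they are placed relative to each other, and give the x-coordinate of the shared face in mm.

The stool's +x face and the open box's −x face are both at x = 349 mm.

A is a stool. B is an open box. The open box is against the stool's +x side, with their −y faces flush. The x-coordinate of the shared face is 349 mm.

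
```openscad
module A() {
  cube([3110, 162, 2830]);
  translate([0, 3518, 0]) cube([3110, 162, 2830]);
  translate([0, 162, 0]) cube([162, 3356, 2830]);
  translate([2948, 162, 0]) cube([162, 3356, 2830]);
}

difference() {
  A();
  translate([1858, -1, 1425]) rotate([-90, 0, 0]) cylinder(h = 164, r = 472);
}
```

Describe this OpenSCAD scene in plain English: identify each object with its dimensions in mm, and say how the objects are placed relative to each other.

A is the wall frame of a small rectangular building: four walls, each 2830 mm tall and 162 mm thick, enclosing a footprint 3110 mm (x) by 3680 mm (y) outside-to-outside, with no floor or roof. The front and back walls (the −y and +y sides) span the full width; the two side walls fit between them.

The house frame has a circular hole of radius 472 mm through its front wall, centred at (x = 1858, z = 1425).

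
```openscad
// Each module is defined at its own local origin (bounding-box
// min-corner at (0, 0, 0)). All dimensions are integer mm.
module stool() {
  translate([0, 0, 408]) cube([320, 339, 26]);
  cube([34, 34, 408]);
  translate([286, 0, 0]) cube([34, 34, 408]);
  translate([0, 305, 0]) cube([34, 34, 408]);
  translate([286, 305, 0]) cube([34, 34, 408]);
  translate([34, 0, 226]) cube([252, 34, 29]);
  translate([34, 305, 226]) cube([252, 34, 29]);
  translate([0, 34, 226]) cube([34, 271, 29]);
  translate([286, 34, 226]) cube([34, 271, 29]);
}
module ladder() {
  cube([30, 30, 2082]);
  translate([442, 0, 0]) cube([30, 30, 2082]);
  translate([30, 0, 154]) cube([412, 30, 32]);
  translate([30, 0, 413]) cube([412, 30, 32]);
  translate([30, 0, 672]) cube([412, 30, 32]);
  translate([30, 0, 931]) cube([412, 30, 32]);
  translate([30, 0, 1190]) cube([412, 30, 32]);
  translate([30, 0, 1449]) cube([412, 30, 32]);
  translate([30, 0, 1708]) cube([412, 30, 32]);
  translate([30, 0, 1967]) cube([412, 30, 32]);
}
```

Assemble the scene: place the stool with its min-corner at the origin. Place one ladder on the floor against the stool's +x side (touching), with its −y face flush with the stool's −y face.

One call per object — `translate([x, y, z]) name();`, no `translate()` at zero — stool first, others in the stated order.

stool();
translate([320, 0, 0]) ladder();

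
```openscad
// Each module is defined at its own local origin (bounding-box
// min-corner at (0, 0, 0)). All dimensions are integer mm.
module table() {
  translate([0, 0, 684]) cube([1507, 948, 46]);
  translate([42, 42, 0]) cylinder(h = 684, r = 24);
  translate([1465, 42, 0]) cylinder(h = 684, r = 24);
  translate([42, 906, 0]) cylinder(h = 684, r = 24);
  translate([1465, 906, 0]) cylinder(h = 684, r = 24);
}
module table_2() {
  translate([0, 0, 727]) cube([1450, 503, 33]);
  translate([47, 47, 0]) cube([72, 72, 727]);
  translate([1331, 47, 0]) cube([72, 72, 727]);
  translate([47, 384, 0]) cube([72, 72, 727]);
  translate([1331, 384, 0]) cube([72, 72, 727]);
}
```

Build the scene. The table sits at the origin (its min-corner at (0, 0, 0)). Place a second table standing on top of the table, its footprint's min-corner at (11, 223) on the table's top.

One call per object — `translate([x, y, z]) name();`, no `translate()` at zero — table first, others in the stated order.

table();
translate([11, 223, 730]) table_2();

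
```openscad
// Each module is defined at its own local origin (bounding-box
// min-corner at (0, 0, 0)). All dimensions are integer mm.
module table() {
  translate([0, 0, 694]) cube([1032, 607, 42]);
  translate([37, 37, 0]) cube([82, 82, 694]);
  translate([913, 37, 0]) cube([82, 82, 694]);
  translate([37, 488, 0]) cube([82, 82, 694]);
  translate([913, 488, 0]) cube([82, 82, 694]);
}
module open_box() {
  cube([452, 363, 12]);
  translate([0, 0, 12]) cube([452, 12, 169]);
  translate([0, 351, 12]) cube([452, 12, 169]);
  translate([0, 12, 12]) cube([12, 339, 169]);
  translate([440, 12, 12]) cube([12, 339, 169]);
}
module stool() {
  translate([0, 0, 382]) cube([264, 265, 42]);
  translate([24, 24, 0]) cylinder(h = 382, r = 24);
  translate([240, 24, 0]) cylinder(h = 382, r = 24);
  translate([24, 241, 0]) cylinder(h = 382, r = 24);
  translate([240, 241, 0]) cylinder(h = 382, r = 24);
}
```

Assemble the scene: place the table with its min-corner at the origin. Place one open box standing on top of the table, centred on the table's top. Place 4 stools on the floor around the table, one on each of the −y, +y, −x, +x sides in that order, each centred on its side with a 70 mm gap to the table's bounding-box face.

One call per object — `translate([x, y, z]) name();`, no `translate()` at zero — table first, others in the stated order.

table();
translate([290, 122, 736]) open_box();
translate([384, -335, 0]) stool();
translate([384, 677, 0]) stool();
translate([-334, 171, 0]) stool();
translate([1102, 171, 0]) stool();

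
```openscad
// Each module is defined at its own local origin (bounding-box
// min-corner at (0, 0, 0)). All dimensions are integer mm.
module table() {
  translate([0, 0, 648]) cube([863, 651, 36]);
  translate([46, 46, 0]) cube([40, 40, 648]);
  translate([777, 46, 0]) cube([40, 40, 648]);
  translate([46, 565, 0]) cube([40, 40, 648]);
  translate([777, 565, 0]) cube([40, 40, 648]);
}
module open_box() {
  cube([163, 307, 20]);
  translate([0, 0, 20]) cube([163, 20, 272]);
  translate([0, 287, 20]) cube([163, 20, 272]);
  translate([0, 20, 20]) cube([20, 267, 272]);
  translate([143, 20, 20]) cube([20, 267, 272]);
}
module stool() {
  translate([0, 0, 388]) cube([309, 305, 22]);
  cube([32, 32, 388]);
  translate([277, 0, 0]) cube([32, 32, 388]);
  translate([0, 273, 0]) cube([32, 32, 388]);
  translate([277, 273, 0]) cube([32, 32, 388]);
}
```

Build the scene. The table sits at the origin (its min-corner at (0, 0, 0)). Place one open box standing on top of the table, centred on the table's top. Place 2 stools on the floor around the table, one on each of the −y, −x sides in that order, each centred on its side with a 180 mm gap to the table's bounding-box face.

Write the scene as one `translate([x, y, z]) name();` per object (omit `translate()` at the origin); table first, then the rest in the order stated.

table();
translate([350, 172, 684]) open_box();
translate([277, -485, 0]) stool();
translate([-489, 173, 0]) stool();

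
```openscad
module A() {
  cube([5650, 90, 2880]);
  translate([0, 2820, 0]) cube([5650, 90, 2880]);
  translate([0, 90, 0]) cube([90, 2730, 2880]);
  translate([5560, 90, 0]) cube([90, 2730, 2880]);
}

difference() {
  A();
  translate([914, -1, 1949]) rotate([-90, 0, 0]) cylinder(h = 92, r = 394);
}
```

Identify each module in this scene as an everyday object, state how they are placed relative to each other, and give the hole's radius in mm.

A is a house frame. The house frame has a circular hole through its front wall. The hole's radius is 394 mm.

The subtracted cylinder has r = 394 mm.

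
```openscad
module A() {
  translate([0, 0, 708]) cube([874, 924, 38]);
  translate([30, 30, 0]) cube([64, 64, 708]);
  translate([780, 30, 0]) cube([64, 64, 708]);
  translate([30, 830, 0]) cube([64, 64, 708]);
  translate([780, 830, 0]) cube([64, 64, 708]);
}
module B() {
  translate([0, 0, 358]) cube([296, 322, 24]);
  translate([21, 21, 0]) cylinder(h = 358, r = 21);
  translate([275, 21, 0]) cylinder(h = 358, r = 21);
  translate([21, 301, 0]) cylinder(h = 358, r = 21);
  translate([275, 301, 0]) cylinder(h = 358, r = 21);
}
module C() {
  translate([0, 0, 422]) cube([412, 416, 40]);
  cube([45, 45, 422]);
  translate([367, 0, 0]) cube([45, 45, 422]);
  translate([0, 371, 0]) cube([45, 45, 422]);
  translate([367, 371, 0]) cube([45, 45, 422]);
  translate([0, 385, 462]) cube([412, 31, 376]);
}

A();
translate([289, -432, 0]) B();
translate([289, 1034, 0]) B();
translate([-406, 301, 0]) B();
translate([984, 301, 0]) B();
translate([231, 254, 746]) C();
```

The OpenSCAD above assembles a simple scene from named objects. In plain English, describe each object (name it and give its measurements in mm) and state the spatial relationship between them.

A is a rectangular dining table. The top is 874×924×38 mm with its upper surface at z = 746 mm. It stands on four 64×64 mm square legs, each inset 30 mm from the nearest pair of top edges, running from the floor to the underside of the top.

B is a simple wooden stool: a rectangular seat 296 mm (x) by 322 mm (y), 24 mm thick, top face at z = 382 mm, on four round legs, each 42 mm in diameter. The legs rest on z = 0, each leg's axis is inset half a diameter from the nearest pair of seat edges (so the leg's bounding box is flush with the corner).

C is a chair. The seat is a 412×416×40 mm slab with its top at z = 462 mm, on four 45×45 mm corner legs (flush with the seat edges, standing on z = 0). A flat backrest 31 mm thick, 376 mm tall, spans the full seat width and rises from the seat top along its +y edge, rear face flush with the rear of the seat.

Four stools sit around the table at the −y, +y, −x, +x sides. The chair is on top of the table, centred.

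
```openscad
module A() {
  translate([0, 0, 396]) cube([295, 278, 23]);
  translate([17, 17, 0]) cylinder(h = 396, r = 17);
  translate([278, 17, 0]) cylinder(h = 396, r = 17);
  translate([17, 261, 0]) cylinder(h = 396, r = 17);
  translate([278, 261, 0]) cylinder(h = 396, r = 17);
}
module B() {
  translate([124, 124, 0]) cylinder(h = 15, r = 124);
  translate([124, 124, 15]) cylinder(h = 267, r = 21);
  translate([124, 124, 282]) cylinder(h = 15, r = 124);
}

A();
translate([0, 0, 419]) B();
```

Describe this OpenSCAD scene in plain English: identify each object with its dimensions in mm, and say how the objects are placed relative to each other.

A is a four-legged stool. The seat is a 295×278×23 mm slab whose top surface is at z = 419 mm; four round legs, each 34 mm in diameter, run from the floor (z = 0) to the underside of the seat, each leg's axis is inset half a diameter from the nearest pair of seat edges (so the leg's bounding box is flush with the corner).

B is a spool: two coaxial disc flanges of radius 124 mm and thickness 15 mm, joined by a core cylinder of radius 21 mm and height 267 mm. The lower flange rests on z = 0 and the three cylinders share a vertical axis.

The spool is on top of the stool.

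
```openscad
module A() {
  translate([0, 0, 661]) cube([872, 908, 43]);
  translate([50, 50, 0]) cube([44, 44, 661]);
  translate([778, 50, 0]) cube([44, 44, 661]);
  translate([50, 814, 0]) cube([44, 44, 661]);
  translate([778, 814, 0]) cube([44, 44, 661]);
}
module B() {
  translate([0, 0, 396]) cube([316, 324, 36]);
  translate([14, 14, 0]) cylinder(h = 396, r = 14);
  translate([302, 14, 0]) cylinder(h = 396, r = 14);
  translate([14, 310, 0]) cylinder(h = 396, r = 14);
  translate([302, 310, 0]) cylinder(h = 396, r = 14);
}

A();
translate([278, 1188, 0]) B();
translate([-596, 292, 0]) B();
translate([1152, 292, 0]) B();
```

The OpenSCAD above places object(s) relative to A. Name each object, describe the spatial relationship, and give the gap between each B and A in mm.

A is a table. B is a stool. Three stools sit around the table at the +y, −x, +x sides. The gap between each stool and the table is 280 mm.

Each stool's nearest face is 280 mm from the table's bounding box.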